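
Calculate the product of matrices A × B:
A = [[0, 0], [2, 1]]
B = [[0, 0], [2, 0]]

Matrix multiplication:
C[0][0] = 0×0 + 0×2 = 0
C[0][1] = 0×0 + 0×0 = 0
C[1][0] = 2×0 + 1×2 = 2
C[1][1] = 2×0 + 1×0 = 0
Result: [[0, 0], [2, 0]]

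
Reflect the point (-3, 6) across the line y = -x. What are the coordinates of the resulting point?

Reflection across line y = -x: (-3, 6) → (-6, 3)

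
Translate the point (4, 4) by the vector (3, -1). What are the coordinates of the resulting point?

Translation by (3, -1) (homogeneous matrix [[1, 0, 3], [0, 1, -1], [0, 0, 1]]):
x' = 4 + 3 = 7
y' = 4 + -1 = 3
Result: (7, 3)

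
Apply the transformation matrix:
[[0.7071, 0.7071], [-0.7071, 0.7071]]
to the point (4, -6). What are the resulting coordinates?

Matrix multiplication:
[[0.7071, 0.7071], [-0.7071, 0.7071]] × [4, -6]ᵀ
= [(0.7071)(4) + (0.7071)(-6), (-0.7071)(4) + (0.7071)(-6)]ᵀ
= [-1.4142, -7.0710]ᵀ
Result: (-1.4142, -7.0710)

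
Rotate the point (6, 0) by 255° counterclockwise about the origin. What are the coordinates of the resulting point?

Rotation matrix for 255°: [[cos 255°, -sin 255°], [sin 255°, cos 255°]] ≈ [[-0.258819, 0.965926], [-0.965926, -0.258819]]
[[-0.258819, 0.965926], [-0.965926, -0.258819]] × [6, 0]ᵀ ≈ [-1.5529, -5.7956]ᵀ
Result: (-1.5529, -5.7956)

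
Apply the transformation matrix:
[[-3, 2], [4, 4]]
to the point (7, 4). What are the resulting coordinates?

Matrix multiplication:
[[-3, 2], [4, 4]] × [7, 4]ᵀ
= [(-3)(7) + (2)(4), (4)(7) + (4)(4)]ᵀ
= [-13, 44]ᵀ
Result: (-13, 44)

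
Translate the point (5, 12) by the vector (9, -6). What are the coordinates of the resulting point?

Translation by (9, -6) (homogeneous matrix [[1, 0, 9], [0, 1, -6], [0, 0, 1]]):
x' = 5 + 9 = 14
y' = 12 + -6 = 6
Result: (14, 6)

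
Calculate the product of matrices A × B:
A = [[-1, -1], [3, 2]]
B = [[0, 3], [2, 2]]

Matrix multiplication:
C[0][0] = -1×0 + -1×2 = -2
C[0][1] = -1×3 + -1×2 = -5
C[1][0] = 3×0 + 2×2 = 4
C[1][1] = 3×3 + 2×2 = 13
Result: [[-2, -5], [4, 13]]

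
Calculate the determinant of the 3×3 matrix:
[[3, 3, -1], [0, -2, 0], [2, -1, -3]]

Expansion along first row:
det = 3·det([[-2,0],[-1,-3]]) - 3·det([[0,0],[2,-3]]) + -1·det([[0,-2],[2,-1]])
    = 3·(-2·-3 - 0·-1) - 3·(0·-3 - 0·2) + -1·(0·-1 - -2·2)
    = 3·6 - 3·0 + -1·4
    = 18 + 0 + -4 = 14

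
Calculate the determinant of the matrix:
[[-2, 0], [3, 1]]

For a 2×2 matrix [[a, b], [c, d]], det = ad - bc
det = (-2)(1) - (0)(3) = -2 - 0 = -2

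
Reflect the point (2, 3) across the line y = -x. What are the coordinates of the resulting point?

Reflection across line y = -x: (2, 3) → (-3, -2)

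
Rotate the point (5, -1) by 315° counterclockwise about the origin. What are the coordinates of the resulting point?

Rotation matrix for 315°: [[cos 315°, -sin 315°], [sin 315°, cos 315°]] ≈ [[0.707107, 0.707107], [-0.707107, 0.707107]]
[[0.707107, 0.707107], [-0.707107, 0.707107]] × [5, -1]ᵀ ≈ [2.8284, -4.2426]ᵀ
Result: (2.8284, -4.2426)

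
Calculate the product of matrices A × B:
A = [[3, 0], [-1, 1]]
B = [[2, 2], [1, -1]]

Matrix multiplication:
C[0][0] = 3×2 + 0×1 = 6
C[0][1] = 3×2 + 0×-1 = 6
C[1][0] = -1×2 + 1×1 = -1
C[1][1] = -1×2 + 1×-1 = -3
Result: [[6, 6], [-1, -3]]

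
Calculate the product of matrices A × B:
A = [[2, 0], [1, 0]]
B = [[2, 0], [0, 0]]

Matrix multiplication:
C[0][0] = 2×2 + 0×0 = 4
C[0][1] = 2×0 + 0×0 = 0
C[1][0] = 1×2 + 0×0 = 2
C[1][1] = 1×0 + 0×0 = 0
Result: [[4, 0], [2, 0]]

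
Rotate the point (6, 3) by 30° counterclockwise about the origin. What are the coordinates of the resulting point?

Rotation matrix for 30°: [[cos 30°, -sin 30°], [sin 30°, cos 30°]] ≈ [[0.866025, -0.500000], [0.500000, 0.866025]]
[[0.866025, -0.500000], [0.500000, 0.866025]] × [6, 3]ᵀ ≈ [3.6962, 5.5981]ᵀ
Result: (3.6962, 5.5981)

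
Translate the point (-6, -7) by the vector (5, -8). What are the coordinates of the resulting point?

Translation by (5, -8) (homogeneous matrix [[1, 0, 5], [0, 1, -8], [0, 0, 1]]):
x' = -6 + 5 = -1
y' = -7 + -8 = -15
Result: (-1, -15)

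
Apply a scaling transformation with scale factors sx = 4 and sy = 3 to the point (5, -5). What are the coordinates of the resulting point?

Scaling matrix:
[[4, 0], [0, 3]]
Result: (5 × 4, -5 × 3) = (20, -15)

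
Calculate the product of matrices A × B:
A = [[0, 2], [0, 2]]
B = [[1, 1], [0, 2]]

Matrix multiplication:
C[0][0] = 0×1 + 2×0 = 0
C[0][1] = 0×1 + 2×2 = 4
C[1][0] = 0×1 + 2×0 = 0
C[1][1] = 0×1 + 2×2 = 4
Result: [[0, 4], [0, 4]]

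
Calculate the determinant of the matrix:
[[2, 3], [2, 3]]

For a 2×2 matrix [[a, b], [c, d]], det = ad - bc
det = (2)(3) - (3)(2) = 6 - 6 = 0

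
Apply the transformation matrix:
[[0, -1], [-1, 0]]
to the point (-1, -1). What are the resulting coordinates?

Matrix multiplication:
[[0, -1], [-1, 0]] × [-1, -1]ᵀ
= [(0)(-1) + (-1)(-1), (-1)(-1) + (0)(-1)]ᵀ
= [1, 1]ᵀ
Result: (1, 1)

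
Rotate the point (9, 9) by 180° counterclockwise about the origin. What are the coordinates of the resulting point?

Rotation matrix for 180°: [[cos 180°, -sin 180°], [sin 180°, cos 180°]] = [[-1, 0], [0, -1]]
[[-1, 0], [0, -1]] × [9, 9]ᵀ = [-9, -9]ᵀ
Result: (-9, -9)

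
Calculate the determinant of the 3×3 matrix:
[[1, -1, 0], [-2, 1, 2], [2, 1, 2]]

Expansion along first row:
det = 1·det([[1,2],[1,2]]) - -1·det([[-2,2],[2,2]]) + 0·det([[-2,1],[2,1]])
    = 1·(1·2 - 2·1) - -1·(-2·2 - 2·2) + 0·(-2·1 - 1·2)
    = 1·0 - -1·-8 + 0·-4
    = 0 + -8 + 0 = -8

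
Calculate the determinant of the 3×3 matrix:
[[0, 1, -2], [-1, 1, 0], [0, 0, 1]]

Expansion along first row:
det = 0·det([[1,0],[0,1]]) - 1·det([[-1,0],[0,1]]) + -2·det([[-1,1],[0,0]])
    = 0·(1·1 - 0·0) - 1·(-1·1 - 0·0) + -2·(-1·0 - 1·0)
    = 0·1 - 1·-1 + -2·0
    = 0 + 1 + 0 = 1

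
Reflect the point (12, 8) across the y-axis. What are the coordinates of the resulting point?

Reflection across y-axis: (12, 8) → (-12, 8)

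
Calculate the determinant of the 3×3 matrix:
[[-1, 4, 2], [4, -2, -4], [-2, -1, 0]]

Expansion along first row:
det = -1·det([[-2,-4],[-1,0]]) - 4·det([[4,-4],[-2,0]]) + 2·det([[4,-2],[-2,-1]])
    = -1·(-2·0 - -4·-1) - 4·(4·0 - -4·-2) + 2·(4·-1 - -2·-2)
    = -1·-4 - 4·-8 + 2·-8
    = 4 + 32 + -16 = 20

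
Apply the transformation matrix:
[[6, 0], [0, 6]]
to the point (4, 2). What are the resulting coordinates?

Matrix multiplication:
[[6, 0], [0, 6]] × [4, 2]ᵀ
= [(6)(4) + (0)(2), (0)(4) + (6)(2)]ᵀ
= [24, 12]ᵀ
Result: (24, 12)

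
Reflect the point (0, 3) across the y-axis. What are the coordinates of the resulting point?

Reflection across y-axis: (0, 3) → (0, 3)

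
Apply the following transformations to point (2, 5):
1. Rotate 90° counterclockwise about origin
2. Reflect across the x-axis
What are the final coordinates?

Step 1: Rotate 90° → (-5, 2)
Step 2: Reflect across x-axis → (-5, -2)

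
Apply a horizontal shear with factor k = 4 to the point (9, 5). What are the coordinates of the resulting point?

Shear matrix for horizontal shear with factor k = 4:
[[1, 4], [0, 1]]
Result: (9, 5) → (29, 5)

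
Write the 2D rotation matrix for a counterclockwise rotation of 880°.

Rotation matrix formula: [[cos θ, -sin θ], [sin θ, cos θ]]
For θ = 880°:
cos(880°) = -0.9397
sin(880°) = 0.3420
Result: [[-0.9397, -0.3420], [0.3420, -0.9397]]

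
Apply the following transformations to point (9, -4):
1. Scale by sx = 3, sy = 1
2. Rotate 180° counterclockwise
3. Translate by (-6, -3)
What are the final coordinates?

Step 1: Scale → (27, -4)
Step 2: Rotate 180° → (-27, 4)
Step 3: Translate → (-33, 1)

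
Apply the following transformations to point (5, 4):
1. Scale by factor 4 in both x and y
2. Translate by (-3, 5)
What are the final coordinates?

Step 1: Scale (5, 4) by 4 → (20, 16)
Step 2: Translate by (-3, 5) → (17, 21)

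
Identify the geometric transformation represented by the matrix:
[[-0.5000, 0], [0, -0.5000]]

This matrix represents: uniform scaling by factor -0.5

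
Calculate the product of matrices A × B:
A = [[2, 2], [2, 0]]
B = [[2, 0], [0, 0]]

Matrix multiplication:
C[0][0] = 2×2 + 2×0 = 4
C[0][1] = 2×0 + 2×0 = 0
C[1][0] = 2×2 + 0×0 = 4
C[1][1] = 2×0 + 0×0 = 0
Result: [[4, 0], [4, 0]]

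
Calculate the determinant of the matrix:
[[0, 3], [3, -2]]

For a 2×2 matrix [[a, b], [c, d]], det = ad - bc
det = (0)(-2) - (3)(3) = 0 - 9 = -9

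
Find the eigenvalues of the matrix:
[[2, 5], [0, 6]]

Characteristic equation: det(A - λI) = 0
λ² - (trace)λ + (det) = 0
trace = 2 + 6 = 8, det = (2)(6) - (5)(0) = 12
λ² - (8)λ + (12) = 0
λ = (8 ± √((8)² - 4·(12))) / 2 = (8 ± √16) / 2
Solving: λ = 2, 6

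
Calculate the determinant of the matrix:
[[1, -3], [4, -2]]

For a 2×2 matrix [[a, b], [c, d]], det = ad - bc
det = (1)(-2) - (-3)(4) = -2 - -12 = 10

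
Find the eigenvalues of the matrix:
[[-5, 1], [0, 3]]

Characteristic equation: det(A - λI) = 0
λ² - (trace)λ + (det) = 0
trace = -5 + 3 = -2, det = (-5)(3) - (1)(0) = -15
λ² - (-2)λ + (-15) = 0
λ = (-2 ± √((-2)² - 4·(-15))) / 2 = (-2 ± √64) / 2
Solving: λ = -5, 3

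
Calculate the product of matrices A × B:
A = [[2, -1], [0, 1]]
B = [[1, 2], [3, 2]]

Matrix multiplication:
C[0][0] = 2×1 + -1×3 = -1
C[0][1] = 2×2 + -1×2 = 2
C[1][0] = 0×1 + 1×3 = 3
C[1][1] = 0×2 + 1×2 = 2
Result: [[-1, 2], [3, 2]]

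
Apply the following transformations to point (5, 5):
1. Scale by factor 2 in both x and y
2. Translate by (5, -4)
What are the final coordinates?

Step 1: Scale (5, 5) by 2 → (10, 10)
Step 2: Translate by (5, -4) → (15, 6)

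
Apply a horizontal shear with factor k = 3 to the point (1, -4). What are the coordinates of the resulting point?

Shear matrix for horizontal shear with factor k = 3:
[[1, 3], [0, 1]]
Result: (1, -4) → (-11, -4)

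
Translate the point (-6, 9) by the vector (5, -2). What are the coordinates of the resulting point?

Translation by (5, -2) (homogeneous matrix [[1, 0, 5], [0, 1, -2], [0, 0, 1]]):
x' = -6 + 5 = -1
y' = 9 + -2 = 7
Result: (-1, 7)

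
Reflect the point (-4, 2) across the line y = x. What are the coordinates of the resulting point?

Reflection across line y = x: (-4, 2) → (2, -4)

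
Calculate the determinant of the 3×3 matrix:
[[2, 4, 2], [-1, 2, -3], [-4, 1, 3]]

Expansion along first row:
det = 2·det([[2,-3],[1,3]]) - 4·det([[-1,-3],[-4,3]]) + 2·det([[-1,2],[-4,1]])
    = 2·(2·3 - -3·1) - 4·(-1·3 - -3·-4) + 2·(-1·1 - 2·-4)
    = 2·9 - 4·-15 + 2·7
    = 18 + 60 + 14 = 92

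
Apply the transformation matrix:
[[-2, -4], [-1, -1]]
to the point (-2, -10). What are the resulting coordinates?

Matrix multiplication:
[[-2, -4], [-1, -1]] × [-2, -10]ᵀ
= [(-2)(-2) + (-4)(-10), (-1)(-2) + (-1)(-10)]ᵀ
= [44, 12]ᵀ
Result: (44, 12)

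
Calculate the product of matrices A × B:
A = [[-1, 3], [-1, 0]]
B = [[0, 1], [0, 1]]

Matrix multiplication:
C[0][0] = -1×0 + 3×0 = 0
C[0][1] = -1×1 + 3×1 = 2
C[1][0] = -1×0 + 0×0 = 0
C[1][1] = -1×1 + 0×1 = -1
Result: [[0, 2], [0, -1]]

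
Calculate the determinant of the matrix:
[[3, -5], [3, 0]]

For a 2×2 matrix [[a, b], [c, d]], det = ad - bc
det = (3)(0) - (-5)(3) = 0 - -15 = 15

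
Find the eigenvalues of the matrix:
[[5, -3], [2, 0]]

Characteristic equation: det(A - λI) = 0
λ² - (trace)λ + (det) = 0
trace = 5 + 0 = 5, det = (5)(0) - (-3)(2) = 6
λ² - (5)λ + (6) = 0
λ = (5 ± √((5)² - 4·(6))) / 2 = (5 ± √1) / 2
Solving: λ = 2, 3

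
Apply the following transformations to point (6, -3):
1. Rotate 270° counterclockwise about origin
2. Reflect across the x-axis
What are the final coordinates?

Step 1: Rotate 270° → (-3, -6)
Step 2: Reflect across x-axis → (-3, 6)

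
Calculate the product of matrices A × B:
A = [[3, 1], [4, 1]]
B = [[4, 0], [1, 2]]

Matrix multiplication:
C[0][0] = 3×4 + 1×1 = 13
C[0][1] = 3×0 + 1×2 = 2
C[1][0] = 4×4 + 1×1 = 17
C[1][1] = 4×0 + 1×2 = 2
Result: [[13, 2], [17, 2]]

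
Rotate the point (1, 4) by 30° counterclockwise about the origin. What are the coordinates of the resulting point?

Rotation matrix for 30°: [[cos 30°, -sin 30°], [sin 30°, cos 30°]] ≈ [[0.866025, -0.500000], [0.500000, 0.866025]]
[[0.866025, -0.500000], [0.500000, 0.866025]] × [1, 4]ᵀ ≈ [-1.1340, 3.9641]ᵀ
Result: (-1.1340, 3.9641)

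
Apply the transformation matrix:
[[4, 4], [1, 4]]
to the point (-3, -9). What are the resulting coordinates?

Matrix multiplication:
[[4, 4], [1, 4]] × [-3, -9]ᵀ
= [(4)(-3) + (4)(-9), (1)(-3) + (4)(-9)]ᵀ
= [-48, -39]ᵀ
Result: (-48, -39)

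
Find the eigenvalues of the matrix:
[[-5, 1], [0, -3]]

Characteristic equation: det(A - λI) = 0
λ² - (trace)λ + (det) = 0
trace = -5 + -3 = -8, det = (-5)(-3) - (1)(0) = 15
λ² - (-8)λ + (15) = 0
λ = (-8 ± √((-8)² - 4·(15))) / 2 = (-8 ± √4) / 2
Solving: λ = -5, -3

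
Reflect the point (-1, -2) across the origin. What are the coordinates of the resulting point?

Reflection across origin: (-1, -2) → (1, 2)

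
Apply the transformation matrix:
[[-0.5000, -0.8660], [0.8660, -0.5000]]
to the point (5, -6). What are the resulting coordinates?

Matrix multiplication:
[[-0.5000, -0.8660], [0.8660, -0.5000]] × [5, -6]ᵀ
= [(-0.5000)(5) + (-0.8660)(-6), (0.8660)(5) + (-0.5000)(-6)]ᵀ
= [2.6960, 7.3300]ᵀ
Result: (2.6960, 7.3300)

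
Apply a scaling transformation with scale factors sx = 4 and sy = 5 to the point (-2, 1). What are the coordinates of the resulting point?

Scaling matrix:
[[4, 0], [0, 5]]
Result: (-2 × 4, 1 × 5) = (-8, 5)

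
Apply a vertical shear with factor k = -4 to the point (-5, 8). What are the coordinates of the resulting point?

Shear matrix for vertical shear with factor k = -4:
[[1, 0], [-4, 1]]
Result: (-5, 8) → (-5, 28)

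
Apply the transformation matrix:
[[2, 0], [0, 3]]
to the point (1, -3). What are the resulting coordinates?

Matrix multiplication:
[[2, 0], [0, 3]] × [1, -3]ᵀ
= [(2)(1) + (0)(-3), (0)(1) + (3)(-3)]ᵀ
= [2, -9]ᵀ
Result: (2, -9)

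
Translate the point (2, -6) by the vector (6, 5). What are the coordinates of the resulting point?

Translation by (6, 5) (homogeneous matrix [[1, 0, 6], [0, 1, 5], [0, 0, 1]]):
x' = 2 + 6 = 8
y' = -6 + 5 = -1
Result: (8, -1)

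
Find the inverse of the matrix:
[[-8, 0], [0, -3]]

For [[a,b],[c,d]], inverse = (1/det)·[[d,-b],[-c,a]]
det = (-8)(-3) - (0)(0) = 24 - 0 = 24
Inverse = (1/24)·[[-3, 0], [0, -8]]
= [[-1/8, 0], [0, -1/3]]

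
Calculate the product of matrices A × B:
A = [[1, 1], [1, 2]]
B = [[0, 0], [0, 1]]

Matrix multiplication:
C[0][0] = 1×0 + 1×0 = 0
C[0][1] = 1×0 + 1×1 = 1
C[1][0] = 1×0 + 2×0 = 0
C[1][1] = 1×0 + 2×1 = 2
Result: [[0, 1], [0, 2]]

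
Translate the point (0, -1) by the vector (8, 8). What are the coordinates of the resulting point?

Translation by (8, 8) (homogeneous matrix [[1, 0, 8], [0, 1, 8], [0, 0, 1]]):
x' = 0 + 8 = 8
y' = -1 + 8 = 7
Result: (8, 7)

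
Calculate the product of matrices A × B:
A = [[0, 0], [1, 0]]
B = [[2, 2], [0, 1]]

Matrix multiplication:
C[0][0] = 0×2 + 0×0 = 0
C[0][1] = 0×2 + 0×1 = 0
C[1][0] = 1×2 + 0×0 = 2
C[1][1] = 1×2 + 0×1 = 2
Result: [[0, 0], [2, 2]]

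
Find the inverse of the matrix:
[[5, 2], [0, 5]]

For [[a,b],[c,d]], inverse = (1/det)·[[d,-b],[-c,a]]
det = (5)(5) - (2)(0) = 25 - 0 = 25
Inverse = (1/25)·[[5, -2], [0, 5]]
= [[1/5, -2/25], [0, 1/5]]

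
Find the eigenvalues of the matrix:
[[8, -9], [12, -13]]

Characteristic equation: det(A - λI) = 0
λ² - (trace)λ + (det) = 0
trace = 8 + -13 = -5, det = (8)(-13) - (-9)(12) = 4
λ² - (-5)λ + (4) = 0
λ = (-5 ± √((-5)² - 4·(4))) / 2 = (-5 ± √9) / 2
Solving: λ = -4, -1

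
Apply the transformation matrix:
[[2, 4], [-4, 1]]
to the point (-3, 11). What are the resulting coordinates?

Matrix multiplication:
[[2, 4], [-4, 1]] × [-3, 11]ᵀ
= [(2)(-3) + (4)(11), (-4)(-3) + (1)(11)]ᵀ
= [38, 23]ᵀ
Result: (38, 23)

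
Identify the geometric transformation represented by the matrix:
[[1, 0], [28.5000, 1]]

This matrix represents: vertical shear with factor 28.5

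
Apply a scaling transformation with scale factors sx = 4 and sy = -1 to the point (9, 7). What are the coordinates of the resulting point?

Scaling matrix:
[[4, 0], [0, -1]]
Result: (9 × 4, 7 × -1) = (36, -7)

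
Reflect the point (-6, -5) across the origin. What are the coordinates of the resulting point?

Reflection across origin: (-6, -5) → (6, 5)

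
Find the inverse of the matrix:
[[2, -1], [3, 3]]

For [[a,b],[c,d]], inverse = (1/det)·[[d,-b],[-c,a]]
det = (2)(3) - (-1)(3) = 6 - -3 = 9
Inverse = (1/9)·[[3, 1], [-3, 2]]
= [[1/3, 1/9], [-1/3, 2/9]]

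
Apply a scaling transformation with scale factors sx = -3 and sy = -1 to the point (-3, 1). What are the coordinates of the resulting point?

Scaling matrix:
[[-3, 0], [0, -1]]
Result: (-3 × -3, 1 × -1) = (9, -1)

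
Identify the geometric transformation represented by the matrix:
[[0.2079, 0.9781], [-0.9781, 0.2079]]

This matrix represents: rotation by 282° counterclockwise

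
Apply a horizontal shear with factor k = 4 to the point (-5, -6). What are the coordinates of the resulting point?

Shear matrix for horizontal shear with factor k = 4:
[[1, 4], [0, 1]]
Result: (-5, -6) → (-29, -6)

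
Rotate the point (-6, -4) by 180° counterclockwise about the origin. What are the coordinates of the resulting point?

Rotation matrix for 180°: [[cos 180°, -sin 180°], [sin 180°, cos 180°]] = [[-1, 0], [0, -1]]
[[-1, 0], [0, -1]] × [-6, -4]ᵀ = [6, 4]ᵀ
Result: (6, 4)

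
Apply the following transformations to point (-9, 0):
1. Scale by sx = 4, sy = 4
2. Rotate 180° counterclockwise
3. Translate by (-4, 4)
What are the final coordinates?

Step 1: Scale → (-36, 0)
Step 2: Rotate 180° → (36, 0)
Step 3: Translate → (32, 4)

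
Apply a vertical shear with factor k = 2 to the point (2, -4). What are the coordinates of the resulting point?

Shear matrix for vertical shear with factor k = 2:
[[1, 0], [2, 1]]
Result: (2, -4) → (2, 0)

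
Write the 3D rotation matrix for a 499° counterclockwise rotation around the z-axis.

Rotation matrix for counterclockwise 499° around z-axis:
cos(499°) = -0.7547, sin(499°) = 0.6561
Result: [[-0.7547, -0.6561, 0], [0.6561, -0.7547, 0], [0, 0, 1]]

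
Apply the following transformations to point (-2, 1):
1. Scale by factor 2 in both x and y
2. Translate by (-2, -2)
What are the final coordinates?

Step 1: Scale (-2, 1) by 2 → (-4, 2)
Step 2: Translate by (-2, -2) → (-6, 0)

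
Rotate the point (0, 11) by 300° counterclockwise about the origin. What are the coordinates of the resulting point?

Rotation matrix for 300°: [[cos 300°, -sin 300°], [sin 300°, cos 300°]] ≈ [[0.500000, 0.866025], [-0.866025, 0.500000]]
[[0.500000, 0.866025], [-0.866025, 0.500000]] × [0, 11]ᵀ ≈ [9.5263, 5.5000]ᵀ
Result: (9.5263, 5.5000)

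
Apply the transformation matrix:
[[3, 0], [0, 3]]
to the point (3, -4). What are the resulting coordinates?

Matrix multiplication:
[[3, 0], [0, 3]] × [3, -4]ᵀ
= [(3)(3) + (0)(-4), (0)(3) + (3)(-4)]ᵀ
= [9, -12]ᵀ
Result: (9, -12)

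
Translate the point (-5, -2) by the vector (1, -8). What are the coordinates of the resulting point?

Translation by (1, -8) (homogeneous matrix [[1, 0, 1], [0, 1, -8], [0, 0, 1]]):
x' = -5 + 1 = -4
y' = -2 + -8 = -10
Result: (-4, -10)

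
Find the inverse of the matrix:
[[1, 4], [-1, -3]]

For [[a,b],[c,d]], inverse = (1/det)·[[d,-b],[-c,a]]
det = (1)(-3) - (4)(-1) = -3 - -4 = 1
Inverse = [[-3, -4], [1, 1]]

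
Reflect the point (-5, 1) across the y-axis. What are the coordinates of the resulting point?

Reflection across y-axis: (-5, 1) → (5, 1)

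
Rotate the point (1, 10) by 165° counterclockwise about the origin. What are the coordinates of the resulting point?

Rotation matrix for 165°: [[cos 165°, -sin 165°], [sin 165°, cos 165°]] ≈ [[-0.965926, -0.258819], [0.258819, -0.965926]]
[[-0.965926, -0.258819], [0.258819, -0.965926]] × [1, 10]ᵀ ≈ [-3.5541, -9.4004]ᵀ
Result: (-3.5541, -9.4004)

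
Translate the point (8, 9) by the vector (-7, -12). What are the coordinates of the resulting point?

Translation by (-7, -12) (homogeneous matrix [[1, 0, -7], [0, 1, -12], [0, 0, 1]]):
x' = 8 + -7 = 1
y' = 9 + -12 = -3
Result: (1, -3)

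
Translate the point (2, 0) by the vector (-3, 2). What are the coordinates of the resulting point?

Translation by (-3, 2) (homogeneous matrix [[1, 0, -3], [0, 1, 2], [0, 0, 1]]):
x' = 2 + -3 = -1
y' = 0 + 2 = 2
Result: (-1, 2)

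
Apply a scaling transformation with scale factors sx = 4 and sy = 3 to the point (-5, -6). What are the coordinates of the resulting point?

Scaling matrix:
[[4, 0], [0, 3]]
Result: (-5 × 4, -6 × 3) = (-20, -18)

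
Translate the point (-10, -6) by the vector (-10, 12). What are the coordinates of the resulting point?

Translation by (-10, 12) (homogeneous matrix [[1, 0, -10], [0, 1, 12], [0, 0, 1]]):
x' = -10 + -10 = -20
y' = -6 + 12 = 6
Result: (-20, 6)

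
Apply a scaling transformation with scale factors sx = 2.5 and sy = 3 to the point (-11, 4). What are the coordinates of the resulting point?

Scaling matrix:
[[2.50, 0], [0, 3]]
Result: (-11 × 2.5, 4 × 3) = (-27.5, 12)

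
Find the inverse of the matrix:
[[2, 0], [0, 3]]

For [[a,b],[c,d]], inverse = (1/det)·[[d,-b],[-c,a]]
det = (2)(3) - (0)(0) = 6 - 0 = 6
Inverse = (1/6)·[[3, 0], [0, 2]]
= [[1/2, 0], [0, 1/3]]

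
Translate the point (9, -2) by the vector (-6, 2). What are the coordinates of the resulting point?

Translation by (-6, 2) (homogeneous matrix [[1, 0, -6], [0, 1, 2], [0, 0, 1]]):
x' = 9 + -6 = 3
y' = -2 + 2 = 0
Result: (3, 0)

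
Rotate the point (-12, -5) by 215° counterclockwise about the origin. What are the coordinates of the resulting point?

Rotation matrix for 215°: [[cos 215°, -sin 215°], [sin 215°, cos 215°]] ≈ [[-0.819152, 0.573576], [-0.573576, -0.819152]]
[[-0.819152, 0.573576], [-0.573576, -0.819152]] × [-12, -5]ᵀ ≈ [6.9619, 10.9787]ᵀ
Result: (6.9619, 10.9787)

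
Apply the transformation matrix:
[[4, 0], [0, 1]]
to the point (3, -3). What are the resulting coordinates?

Matrix multiplication:
[[4, 0], [0, 1]] × [3, -3]ᵀ
= [(4)(3) + (0)(-3), (0)(3) + (1)(-3)]ᵀ
= [12, -3]ᵀ
Result: (12, -3)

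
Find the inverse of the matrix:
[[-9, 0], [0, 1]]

For [[a,b],[c,d]], inverse = (1/det)·[[d,-b],[-c,a]]
det = (-9)(1) - (0)(0) = -9 - 0 = -9
Inverse = (1/-9)·[[1, 0], [0, -9]]
= [[-1/9, 0], [0, 1]]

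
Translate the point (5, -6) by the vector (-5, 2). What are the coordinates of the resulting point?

Translation by (-5, 2) (homogeneous matrix [[1, 0, -5], [0, 1, 2], [0, 0, 1]]):
x' = 5 + -5 = 0
y' = -6 + 2 = -4
Result: (0, -4)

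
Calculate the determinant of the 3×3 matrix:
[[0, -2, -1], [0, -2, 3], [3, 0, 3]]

Expansion along first row:
det = 0·det([[-2,3],[0,3]]) - -2·det([[0,3],[3,3]]) + -1·det([[0,-2],[3,0]])
    = 0·(-2·3 - 3·0) - -2·(0·3 - 3·3) + -1·(0·0 - -2·3)
    = 0·-6 - -2·-9 + -1·6
    = 0 + -18 + -6 = -24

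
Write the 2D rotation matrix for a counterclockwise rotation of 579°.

Rotation matrix formula: [[cos θ, -sin θ], [sin θ, cos θ]]
For θ = 579°:
cos(579°) = -0.7771
sin(579°) = -0.6293
Result: [[-0.7771, 0.6293], [-0.6293, -0.7771]]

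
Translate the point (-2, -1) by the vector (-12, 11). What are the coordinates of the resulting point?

Translation by (-12, 11) (homogeneous matrix [[1, 0, -12], [0, 1, 11], [0, 0, 1]]):
x' = -2 + -12 = -14
y' = -1 + 11 = 10
Result: (-14, 10)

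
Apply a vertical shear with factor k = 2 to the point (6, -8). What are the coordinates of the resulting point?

Shear matrix for vertical shear with factor k = 2:
[[1, 0], [2, 1]]
Result: (6, -8) → (6, 4)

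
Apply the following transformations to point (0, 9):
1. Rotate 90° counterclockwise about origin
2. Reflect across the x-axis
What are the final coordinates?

Step 1: Rotate 90° → (-9, 0)
Step 2: Reflect across x-axis → (-9, 0)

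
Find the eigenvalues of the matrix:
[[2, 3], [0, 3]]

Characteristic equation: det(A - λI) = 0
λ² - (trace)λ + (det) = 0
trace = 2 + 3 = 5, det = (2)(3) - (3)(0) = 6
λ² - (5)λ + (6) = 0
λ = (5 ± √((5)² - 4·(6))) / 2 = (5 ± √1) / 2
Solving: λ = 2, 3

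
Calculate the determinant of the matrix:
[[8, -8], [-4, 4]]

For a 2×2 matrix [[a, b], [c, d]], det = ad - bc
det = (8)(4) - (-8)(-4) = 32 - 32 = 0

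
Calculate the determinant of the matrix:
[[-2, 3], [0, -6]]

For a 2×2 matrix [[a, b], [c, d]], det = ad - bc
det = (-2)(-6) - (3)(0) = 12 - 0 = 12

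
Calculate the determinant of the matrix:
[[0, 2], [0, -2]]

For a 2×2 matrix [[a, b], [c, d]], det = ad - bc
det = (0)(-2) - (2)(0) = 0 - 0 = 0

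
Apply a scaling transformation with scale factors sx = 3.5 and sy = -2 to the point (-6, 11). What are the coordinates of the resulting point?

Scaling matrix:
[[3.50, 0], [0, -2]]
Result: (-6 × 3.5, 11 × -2) = (-21, -22)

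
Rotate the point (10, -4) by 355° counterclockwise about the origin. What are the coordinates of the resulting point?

Rotation matrix for 355°: [[cos 355°, -sin 355°], [sin 355°, cos 355°]] ≈ [[0.996195, 0.087156], [-0.087156, 0.996195]]
[[0.996195, 0.087156], [-0.087156, 0.996195]] × [10, -4]ᵀ ≈ [9.6133, -4.8563]ᵀ
Result: (9.6133, -4.8563)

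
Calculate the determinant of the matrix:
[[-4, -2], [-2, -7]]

For a 2×2 matrix [[a, b], [c, d]], det = ad - bc
det = (-4)(-7) - (-2)(-2) = 28 - 4 = 24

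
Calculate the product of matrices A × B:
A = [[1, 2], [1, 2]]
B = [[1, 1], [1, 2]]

Matrix multiplication:
C[0][0] = 1×1 + 2×1 = 3
C[0][1] = 1×1 + 2×2 = 5
C[1][0] = 1×1 + 2×1 = 3
C[1][1] = 1×1 + 2×2 = 5
Result: [[3, 5], [3, 5]]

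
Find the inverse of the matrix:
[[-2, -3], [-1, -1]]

For [[a,b],[c,d]], inverse = (1/det)·[[d,-b],[-c,a]]
det = (-2)(-1) - (-3)(-1) = 2 - 3 = -1
Inverse = (1/-1)·[[-1, 3], [1, -2]]
= [[1, -3], [-1, 2]]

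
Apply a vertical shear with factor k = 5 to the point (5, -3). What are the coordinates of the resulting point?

Shear matrix for vertical shear with factor k = 5:
[[1, 0], [5, 1]]
Result: (5, -3) → (5, 22)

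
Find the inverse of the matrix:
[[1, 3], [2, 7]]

For [[a,b],[c,d]], inverse = (1/det)·[[d,-b],[-c,a]]
det = (1)(7) - (3)(2) = 7 - 6 = 1
Inverse = [[7, -3], [-2, 1]]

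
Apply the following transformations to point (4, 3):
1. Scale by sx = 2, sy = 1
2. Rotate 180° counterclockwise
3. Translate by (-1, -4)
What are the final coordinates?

Step 1: Scale → (8, 3)
Step 2: Rotate 180° → (-8, -3)
Step 3: Translate → (-9, -7)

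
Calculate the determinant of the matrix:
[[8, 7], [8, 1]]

For a 2×2 matrix [[a, b], [c, d]], det = ad - bc
det = (8)(1) - (7)(8) = 8 - 56 = -48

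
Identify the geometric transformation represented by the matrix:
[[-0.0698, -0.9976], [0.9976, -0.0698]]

This matrix represents: rotation by 94° counterclockwise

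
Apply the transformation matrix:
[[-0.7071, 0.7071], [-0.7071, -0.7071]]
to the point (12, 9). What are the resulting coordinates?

Matrix multiplication:
[[-0.7071, 0.7071], [-0.7071, -0.7071]] × [12, 9]ᵀ
= [(-0.7071)(12) + (0.7071)(9), (-0.7071)(12) + (-0.7071)(9)]ᵀ
= [-2.1213, -14.8491]ᵀ
Result: (-2.1213, -14.8491)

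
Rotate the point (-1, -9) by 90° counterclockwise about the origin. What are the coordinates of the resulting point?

Rotation matrix for 90°: [[cos 90°, -sin 90°], [sin 90°, cos 90°]] = [[0, -1], [1, 0]]
[[0, -1], [1, 0]] × [-1, -9]ᵀ = [9, -1]ᵀ
Result: (9, -1)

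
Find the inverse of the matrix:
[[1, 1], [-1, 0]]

For [[a,b],[c,d]], inverse = (1/det)·[[d,-b],[-c,a]]
det = (1)(0) - (1)(-1) = 0 - -1 = 1
Inverse = [[0, -1], [1, 1]]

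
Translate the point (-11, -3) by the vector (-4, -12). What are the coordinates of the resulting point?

Translation by (-4, -12) (homogeneous matrix [[1, 0, -4], [0, 1, -12], [0, 0, 1]]):
x' = -11 + -4 = -15
y' = -3 + -12 = -15
Result: (-15, -15)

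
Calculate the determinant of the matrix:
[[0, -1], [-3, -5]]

For a 2×2 matrix [[a, b], [c, d]], det = ad - bc
det = (0)(-5) - (-1)(-3) = 0 - 3 = -3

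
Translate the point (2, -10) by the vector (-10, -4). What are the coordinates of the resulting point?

Translation by (-10, -4) (homogeneous matrix [[1, 0, -10], [0, 1, -4], [0, 0, 1]]):
x' = 2 + -10 = -8
y' = -10 + -4 = -14
Result: (-8, -14)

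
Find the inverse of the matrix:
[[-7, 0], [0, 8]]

For [[a,b],[c,d]], inverse = (1/det)·[[d,-b],[-c,a]]
det = (-7)(8) - (0)(0) = -56 - 0 = -56
Inverse = (1/-56)·[[8, 0], [0, -7]]
= [[-1/7, 0], [0, 1/8]]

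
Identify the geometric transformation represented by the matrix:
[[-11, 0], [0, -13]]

This matrix represents: non-uniform scaling by sx = -11, sy = -13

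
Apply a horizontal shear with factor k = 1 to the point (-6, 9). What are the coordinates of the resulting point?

Shear matrix for horizontal shear with factor k = 1:
[[1, 1], [0, 1]]
Result: (-6, 9) → (3, 9)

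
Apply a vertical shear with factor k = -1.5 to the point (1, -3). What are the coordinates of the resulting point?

Shear matrix for vertical shear with factor k = -1.5:
[[1, 0], [-1.50, 1]]
Result: (1, -3) → (1, -4.5)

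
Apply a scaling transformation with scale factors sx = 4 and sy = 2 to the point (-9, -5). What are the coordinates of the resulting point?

Scaling matrix:
[[4, 0], [0, 2]]
Result: (-9 × 4, -5 × 2) = (-36, -10)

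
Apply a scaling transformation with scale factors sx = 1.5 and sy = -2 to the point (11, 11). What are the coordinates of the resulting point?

Scaling matrix:
[[1.50, 0], [0, -2]]
Result: (11 × 1.5, 11 × -2) = (16.5, -22)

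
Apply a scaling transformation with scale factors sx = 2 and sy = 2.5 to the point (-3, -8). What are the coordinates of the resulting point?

Scaling matrix:
[[2, 0], [0, 2.50]]
Result: (-3 × 2, -8 × 2.5) = (-6, -20)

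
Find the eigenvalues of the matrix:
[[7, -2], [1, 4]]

Characteristic equation: det(A - λI) = 0
λ² - (trace)λ + (det) = 0
trace = 7 + 4 = 11, det = (7)(4) - (-2)(1) = 30
λ² - (11)λ + (30) = 0
λ = (11 ± √((11)² - 4·(30))) / 2 = (11 ± √1) / 2
Solving: λ = 5, 6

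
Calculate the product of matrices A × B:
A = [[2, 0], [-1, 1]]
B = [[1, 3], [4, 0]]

Matrix multiplication:
C[0][0] = 2×1 + 0×4 = 2
C[0][1] = 2×3 + 0×0 = 6
C[1][0] = -1×1 + 1×4 = 3
C[1][1] = -1×3 + 1×0 = -3
Result: [[2, 6], [3, -3]]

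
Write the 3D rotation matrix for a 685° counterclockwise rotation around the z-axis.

Rotation matrix for counterclockwise 685° around z-axis:
cos(685°) = 0.8192, sin(685°) = -0.5736
Result: [[0.8192, 0.5736, 0], [-0.5736, 0.8192, 0], [0, 0, 1]]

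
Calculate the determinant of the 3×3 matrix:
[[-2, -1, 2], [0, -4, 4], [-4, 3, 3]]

Expansion along first row:
det = -2·det([[-4,4],[3,3]]) - -1·det([[0,4],[-4,3]]) + 2·det([[0,-4],[-4,3]])
    = -2·(-4·3 - 4·3) - -1·(0·3 - 4·-4) + 2·(0·3 - -4·-4)
    = -2·-24 - -1·16 + 2·-16
    = 48 + 16 + -32 = 32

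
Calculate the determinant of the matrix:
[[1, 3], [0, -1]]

For a 2×2 matrix [[a, b], [c, d]], det = ad - bc
det = (1)(-1) - (3)(0) = -1 - 0 = -1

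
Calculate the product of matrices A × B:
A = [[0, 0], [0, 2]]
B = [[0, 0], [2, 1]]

Matrix multiplication:
C[0][0] = 0×0 + 0×2 = 0
C[0][1] = 0×0 + 0×1 = 0
C[1][0] = 0×0 + 2×2 = 4
C[1][1] = 0×0 + 2×1 = 2
Result: [[0, 0], [4, 2]]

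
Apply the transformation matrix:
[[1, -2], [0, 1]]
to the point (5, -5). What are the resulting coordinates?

Matrix multiplication:
[[1, -2], [0, 1]] × [5, -5]ᵀ
= [(1)(5) + (-2)(-5), (0)(5) + (1)(-5)]ᵀ
= [15, -5]ᵀ
Result: (15, -5)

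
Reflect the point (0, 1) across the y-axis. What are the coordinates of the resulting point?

Reflection across y-axis: (0, 1) → (0, 1)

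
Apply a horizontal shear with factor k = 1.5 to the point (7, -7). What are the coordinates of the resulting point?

Shear matrix for horizontal shear with factor k = 1.5:
[[1, 1.50], [0, 1]]
Result: (7, -7) → (-3.5, -7)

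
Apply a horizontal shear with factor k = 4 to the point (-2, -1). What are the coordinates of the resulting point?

Shear matrix for horizontal shear with factor k = 4:
[[1, 4], [0, 1]]
Result: (-2, -1) → (-6, -1)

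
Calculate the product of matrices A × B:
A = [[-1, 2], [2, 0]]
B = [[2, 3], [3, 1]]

Matrix multiplication:
C[0][0] = -1×2 + 2×3 = 4
C[0][1] = -1×3 + 2×1 = -1
C[1][0] = 2×2 + 0×3 = 4
C[1][1] = 2×3 + 0×1 = 6
Result: [[4, -1], [4, 6]]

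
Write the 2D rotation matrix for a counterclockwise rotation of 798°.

Rotation matrix formula: [[cos θ, -sin θ], [sin θ, cos θ]]
For θ = 798°:
cos(798°) = 0.2079
sin(798°) = 0.9781
Result: [[0.2079, -0.9781], [0.9781, 0.2079]]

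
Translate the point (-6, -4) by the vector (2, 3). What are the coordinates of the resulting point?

Translation by (2, 3) (homogeneous matrix [[1, 0, 2], [0, 1, 3], [0, 0, 1]]):
x' = -6 + 2 = -4
y' = -4 + 3 = -1
Result: (-4, -1)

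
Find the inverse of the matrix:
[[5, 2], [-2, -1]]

For [[a,b],[c,d]], inverse = (1/det)·[[d,-b],[-c,a]]
det = (5)(-1) - (2)(-2) = -5 - -4 = -1
Inverse = (1/-1)·[[-1, -2], [2, 5]]
= [[1, 2], [-2, -5]]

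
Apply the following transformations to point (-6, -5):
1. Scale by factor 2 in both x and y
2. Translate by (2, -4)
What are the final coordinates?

Step 1: Scale (-6, -5) by 2 → (-12, -10)
Step 2: Translate by (2, -4) → (-10, -14)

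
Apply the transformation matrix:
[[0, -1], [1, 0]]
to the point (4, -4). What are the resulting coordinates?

Matrix multiplication:
[[0, -1], [1, 0]] × [4, -4]ᵀ
= [(0)(4) + (-1)(-4), (1)(4) + (0)(-4)]ᵀ
= [4, 4]ᵀ
Result: (4, 4)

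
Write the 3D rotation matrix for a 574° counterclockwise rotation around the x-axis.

Rotation matrix for counterclockwise 574° around x-axis:
cos(574°) = -0.8290, sin(574°) = -0.5592
Result: [[1, 0, 0], [0, -0.8290, 0.5592], [0, -0.5592, -0.8290]]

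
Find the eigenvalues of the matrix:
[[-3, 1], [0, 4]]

Characteristic equation: det(A - λI) = 0
λ² - (trace)λ + (det) = 0
trace = -3 + 4 = 1, det = (-3)(4) - (1)(0) = -12
λ² - (1)λ + (-12) = 0
λ = (1 ± √((1)² - 4·(-12))) / 2 = (1 ± √49) / 2
Solving: λ = -3, 4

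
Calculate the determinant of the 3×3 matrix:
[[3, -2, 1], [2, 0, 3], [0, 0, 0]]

Expansion along first row:
det = 3·det([[0,3],[0,0]]) - -2·det([[2,3],[0,0]]) + 1·det([[2,0],[0,0]])
    = 3·(0·0 - 3·0) - -2·(2·0 - 3·0) + 1·(2·0 - 0·0)
    = 3·0 - -2·0 + 1·0
    = 0 + 0 + 0 = 0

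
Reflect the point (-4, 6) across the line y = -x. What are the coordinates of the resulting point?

Reflection across line y = -x: (-4, 6) → (-6, 4)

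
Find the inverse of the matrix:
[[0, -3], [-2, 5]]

For [[a,b],[c,d]], inverse = (1/det)·[[d,-b],[-c,a]]
det = (0)(5) - (-3)(-2) = 0 - 6 = -6
Inverse = (1/-6)·[[5, 3], [2, 0]]
= [[-5/6, -1/2], [-1/3, 0]]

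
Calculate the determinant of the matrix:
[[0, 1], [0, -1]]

For a 2×2 matrix [[a, b], [c, d]], det = ad - bc
det = (0)(-1) - (1)(0) = 0 - 0 = 0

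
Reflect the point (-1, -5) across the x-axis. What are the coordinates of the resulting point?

Reflection across x-axis: (-1, -5) → (-1, 5)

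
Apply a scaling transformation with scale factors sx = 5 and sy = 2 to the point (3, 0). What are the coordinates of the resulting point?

Scaling matrix:
[[5, 0], [0, 2]]
Result: (3 × 5, 0 × 2) = (15, 0)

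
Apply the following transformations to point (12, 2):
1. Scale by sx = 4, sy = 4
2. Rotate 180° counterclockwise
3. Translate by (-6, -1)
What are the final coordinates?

Step 1: Scale → (48, 8)
Step 2: Rotate 180° → (-48, -8)
Step 3: Translate → (-54, -9)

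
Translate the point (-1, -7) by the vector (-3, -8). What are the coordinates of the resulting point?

Translation by (-3, -8) (homogeneous matrix [[1, 0, -3], [0, 1, -8], [0, 0, 1]]):
x' = -1 + -3 = -4
y' = -7 + -8 = -15
Result: (-4, -15)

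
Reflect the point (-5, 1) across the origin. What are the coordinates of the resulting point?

Reflection across origin: (-5, 1) → (5, -1)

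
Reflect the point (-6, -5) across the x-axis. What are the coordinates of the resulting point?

Reflection across x-axis: (-6, -5) → (-6, 5)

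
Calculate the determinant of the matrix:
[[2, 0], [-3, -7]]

For a 2×2 matrix [[a, b], [c, d]], det = ad - bc
det = (2)(-7) - (0)(-3) = -14 - 0 = -14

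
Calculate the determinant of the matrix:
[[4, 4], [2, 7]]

For a 2×2 matrix [[a, b], [c, d]], det = ad - bc
det = (4)(7) - (4)(2) = 28 - 8 = 20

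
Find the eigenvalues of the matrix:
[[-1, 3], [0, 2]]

Characteristic equation: det(A - λI) = 0
λ² - (trace)λ + (det) = 0
trace = -1 + 2 = 1, det = (-1)(2) - (3)(0) = -2
λ² - (1)λ + (-2) = 0
λ = (1 ± √((1)² - 4·(-2))) / 2 = (1 ± √9) / 2
Solving: λ = -1, 2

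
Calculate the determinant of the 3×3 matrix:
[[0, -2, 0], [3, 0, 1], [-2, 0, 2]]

Expansion along first row:
det = 0·det([[0,1],[0,2]]) - -2·det([[3,1],[-2,2]]) + 0·det([[3,0],[-2,0]])
    = 0·(0·2 - 1·0) - -2·(3·2 - 1·-2) + 0·(3·0 - 0·-2)
    = 0·0 - -2·8 + 0·0
    = 0 + 16 + 0 = 16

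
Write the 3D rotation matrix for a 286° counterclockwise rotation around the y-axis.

Rotation matrix for counterclockwise 286° around y-axis:
cos(286°) = 0.2756, sin(286°) = -0.9613
Result: [[0.2756, 0, -0.9613], [0, 1, 0], [0.9613, 0, 0.2756]]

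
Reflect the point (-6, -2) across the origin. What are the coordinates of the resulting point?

Reflection across origin: (-6, -2) → (6, 2)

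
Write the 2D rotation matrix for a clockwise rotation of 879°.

Rotation matrix formula: [[cos θ, -sin θ], [sin θ, cos θ]]
A clockwise rotation by 879° is equivalent to a counterclockwise rotation by -879°.
For θ = -879°:
cos(-879°) = -0.9336
sin(-879°) = -0.3584
Result: [[-0.9336, 0.3584], [-0.3584, -0.9336]]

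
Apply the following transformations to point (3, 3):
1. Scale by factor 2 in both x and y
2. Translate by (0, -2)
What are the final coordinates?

Step 1: Scale (3, 3) by 2 → (6, 6)
Step 2: Translate by (0, -2) → (6, 4)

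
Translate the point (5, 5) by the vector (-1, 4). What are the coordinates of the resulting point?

Translation by (-1, 4) (homogeneous matrix [[1, 0, -1], [0, 1, 4], [0, 0, 1]]):
x' = 5 + -1 = 4
y' = 5 + 4 = 9
Result: (4, 9)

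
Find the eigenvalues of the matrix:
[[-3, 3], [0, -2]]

Characteristic equation: det(A - λI) = 0
λ² - (trace)λ + (det) = 0
trace = -3 + -2 = -5, det = (-3)(-2) - (3)(0) = 6
λ² - (-5)λ + (6) = 0
λ = (-5 ± √((-5)² - 4·(6))) / 2 = (-5 ± √1) / 2
Solving: λ = -3, -2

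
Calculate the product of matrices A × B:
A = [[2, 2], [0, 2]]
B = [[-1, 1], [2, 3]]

Matrix multiplication:
C[0][0] = 2×-1 + 2×2 = 2
C[0][1] = 2×1 + 2×3 = 8
C[1][0] = 0×-1 + 2×2 = 4
C[1][1] = 0×1 + 2×3 = 6
Result: [[2, 8], [4, 6]]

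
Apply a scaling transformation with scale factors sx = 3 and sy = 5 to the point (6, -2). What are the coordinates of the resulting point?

Scaling matrix:
[[3, 0], [0, 5]]
Result: (6 × 3, -2 × 5) = (18, -10)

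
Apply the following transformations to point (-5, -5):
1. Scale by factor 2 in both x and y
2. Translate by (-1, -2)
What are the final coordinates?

Step 1: Scale (-5, -5) by 2 → (-10, -10)
Step 2: Translate by (-1, -2) → (-11, -12)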